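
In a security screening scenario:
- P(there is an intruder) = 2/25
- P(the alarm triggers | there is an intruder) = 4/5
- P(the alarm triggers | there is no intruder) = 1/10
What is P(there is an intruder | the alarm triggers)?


Using Bayes' theorem:
P(A|B) = P(B|A)·P(A) / P(B)

P(the alarm triggers) = 4/5 × 2/25 + 1/10 × 23/25
= 8/125 + 23/250 = 39/250

P(there is an intruder|the alarm triggers) = (8/125) / (39/250) = 16/39

P(there is an intruder|the alarm triggers) = 16/39 ≈ 41.03%


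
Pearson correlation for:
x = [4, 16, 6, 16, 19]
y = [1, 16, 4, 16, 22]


n=5, Σx=61, Σy=59, Σxy=958, Σx²=925, Σy²=1013
r = (5×958 - 61×59)/√((5×925 - 61²)(5×1013 - 59²))
= 1191/√(904×1584) = 1191/√1431936 ≈ 1191/1196.6353 ≈ 0.9953

r ≈ 0.9953


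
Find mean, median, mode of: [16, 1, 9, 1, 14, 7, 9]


Sorted: [1, 1, 7, 9, 9, 14, 16]
Mean = 57/7
Median = 9
Freq: {16: 1, 1: 2, 9: 2, 14: 1, 7: 1}
Mode: [1, 9]

Mean=57/7, Median=9, Mode=[1, 9]


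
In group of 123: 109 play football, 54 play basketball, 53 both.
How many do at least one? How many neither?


|A∪B| = 109+54-53 = 110
Neither = 123-110 = 13

At least one: 110; Neither: 13


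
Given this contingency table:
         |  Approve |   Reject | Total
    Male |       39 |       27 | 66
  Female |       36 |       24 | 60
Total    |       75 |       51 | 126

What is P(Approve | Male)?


P(Approve | Male) = 39/(39+27) = 39/66 = 13/22

P(Approve|Male) = 13/22 ≈ 59.09%


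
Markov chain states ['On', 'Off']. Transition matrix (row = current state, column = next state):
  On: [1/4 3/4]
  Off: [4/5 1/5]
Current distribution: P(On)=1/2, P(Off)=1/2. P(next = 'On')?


P(next=On) = Σᵢ P(now=i)×P(i→On)
= 1/2×1/4 + 1/2×4/5
= 1/8 + 2/5 = 21/40

P = 21/40 ≈ 0.5250


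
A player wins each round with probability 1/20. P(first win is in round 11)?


Geometric: P(X=11) = (1-p)^(k-1)×p = (19/20)^10×1/20 = 6131066257801/204800000000000

P(X=11) = 6131066257801/204800000000000 ≈ 2.99%


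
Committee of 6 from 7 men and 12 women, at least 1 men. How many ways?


Count by #men:
  1M,5W: C(7,1)×C(12,5)=5544
  2M,4W: C(7,2)×C(12,4)=10395
  3M,3W: C(7,3)×C(12,3)=7700
  4M,2W: C(7,4)×C(12,2)=2310
  5M,1W: C(7,5)×C(12,1)=252
  6M,0W: C(7,6)×C(12,0)=7
Total = 26208

26208


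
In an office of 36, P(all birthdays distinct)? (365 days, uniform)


P(all different) = Π(365-i)/365 for i=0..35
= (365/365)×(364/365)×...×(330/365)
= 0.167818

P ≈ 0.1678 ≈ 16.78%


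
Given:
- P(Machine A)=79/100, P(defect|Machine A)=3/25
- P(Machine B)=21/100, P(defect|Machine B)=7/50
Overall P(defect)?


P(B) = Σ P(B|Aᵢ)×P(Aᵢ)
  3/25×79/100 = 237/2500
  7/50×21/100 = 147/5000
Sum = 621/5000

P(defect) = 621/5000 ≈ 12.42%


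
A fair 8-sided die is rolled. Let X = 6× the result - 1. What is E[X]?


E[die] = (1+8)/2 = 9/2
E[X] = 6×9/2 - 1 = 26

E[X] = 26


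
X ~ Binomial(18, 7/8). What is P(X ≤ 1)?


P(X ≤ 1) = Σ P(X=i) for i=0..1
P(X=0) = 1/18014398509481984
P(X=1) = 63/9007199254740992
Sum = 127/18014398509481984

P(X ≤ 1) = 127/18014398509481984 ≈ 0.00%


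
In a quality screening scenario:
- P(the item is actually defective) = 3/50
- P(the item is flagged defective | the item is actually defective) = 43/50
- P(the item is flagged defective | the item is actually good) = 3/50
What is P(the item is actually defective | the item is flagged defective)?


Using Bayes' theorem:
P(A|B) = P(B|A)·P(A) / P(B)

P(the item is flagged defective) = 43/50 × 3/50 + 3/50 × 47/50
= 129/2500 + 141/2500 = 27/250

P(the item is actually defective|the item is flagged defective) = (129/2500) / (27/250) = 43/90

P(the item is actually defective|the item is flagged defective) = 43/90 ≈ 47.78%


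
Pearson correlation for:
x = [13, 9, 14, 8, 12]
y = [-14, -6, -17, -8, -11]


n=5, Σx=56, Σy=-56, Σxy=-670, Σx²=654, Σy²=706
r = (5×(-670) - 56×(-56))/√((5×654 - 56²)(5×706 - (-56)²))
= -214/√(134×394) = -214/√52796 ≈ -214/229.7738 ≈ -0.9314

r ≈ -0.9314


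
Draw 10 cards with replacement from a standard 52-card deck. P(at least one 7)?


P(not a 7) = 48/52 = 12/13
P(none in 10 draws) = (12/13)^10 = 61917364224/137858491849
P(≥1 7) = 1 - 61917364224/137858491849 = 75941127625/137858491849

P = 75941127625/137858491849 ≈ 55.09%


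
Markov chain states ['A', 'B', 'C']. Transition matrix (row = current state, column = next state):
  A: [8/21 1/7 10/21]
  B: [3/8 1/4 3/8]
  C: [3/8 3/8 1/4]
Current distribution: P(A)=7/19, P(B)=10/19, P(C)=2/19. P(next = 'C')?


P(next=C) = Σᵢ P(now=i)×P(i→C)
= 7/19×10/21 + 10/19×3/8 + 2/19×1/4
= 10/57 + 15/76 + 1/38 = 91/228

P = 91/228 ≈ 0.3991


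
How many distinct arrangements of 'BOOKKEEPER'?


Letters: 10, freq: {'B': 1, 'O': 2, 'K': 2, 'E': 3, 'P': 1, 'R': 1}
10!/(1!×2!×2!×3!×1!×1!) = 3628800/24 = 151200

151200


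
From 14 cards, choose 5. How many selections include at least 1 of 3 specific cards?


Complement: C(14,5) - C(11,5) = 2002 - 462 = 1540

1540


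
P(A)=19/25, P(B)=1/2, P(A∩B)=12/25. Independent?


P(A)×P(B) = 19/50
P(A∩B) = 12/25
Not equal → NOT independent

No, not independent


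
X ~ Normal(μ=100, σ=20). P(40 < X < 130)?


z₁=(40-100)/20=-3.0, z₂=(130-100)/20=1.5
P = Φ(1.5) - Φ(-3.0) = 0.933193 - 0.001350 = 0.931843 ≈ 0.9318

P(40 < X < 130) ≈ 0.9318


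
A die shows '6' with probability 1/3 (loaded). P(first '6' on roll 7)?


Geometric: P(X=7) = (1-p)^(k-1)×p = (2/3)^6×1/3 = 64/2187

P(X=7) = 64/2187 ≈ 2.93%


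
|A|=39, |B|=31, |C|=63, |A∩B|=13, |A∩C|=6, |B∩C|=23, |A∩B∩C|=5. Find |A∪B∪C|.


|A∪B∪C| = 39+31+63-13-6-23+5 = 96

|A∪B∪C| = 96


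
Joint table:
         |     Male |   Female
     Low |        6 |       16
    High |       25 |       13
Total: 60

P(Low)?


P(Low) = (6+16)/60 = 22/60 = 11/30

P(Low) = 11/30 ≈ 36.67%


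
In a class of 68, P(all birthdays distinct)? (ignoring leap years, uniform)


P(all different) = Π(365-i)/365 for i=0..67
= (365/365)×(364/365)×...×(298/365)
= 0.001274

P ≈ 0.0013 ≈ 0.13%


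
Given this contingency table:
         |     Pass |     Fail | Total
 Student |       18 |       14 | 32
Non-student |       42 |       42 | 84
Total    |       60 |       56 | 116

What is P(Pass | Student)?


P(Pass | Student) = 18/(18+14) = 18/32 = 9/16

P(Pass|Student) = 9/16 ≈ 56.25%


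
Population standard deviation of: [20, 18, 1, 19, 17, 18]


Mean = 93/6 = 31/2
  (20-31/2)²=81/4
  (18-31/2)²=25/4
  (1-31/2)²=841/4
  (19-31/2)²=49/4
  (17-31/2)²=9/4
  (18-31/2)²=25/4
Σ(x-μ)² = 515/2
σ² = (515/2)/6 = 515/12

σ = √(515/12) ≈ 6.5511


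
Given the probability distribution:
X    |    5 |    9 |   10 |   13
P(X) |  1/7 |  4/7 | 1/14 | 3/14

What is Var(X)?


E[X] = 131/14
E[X²] = 1305/14
Var(X) = E[X²] - (E[X])² = 1305/14 - 17161/196 = 1109/196

Var(X) = 1109/196 ≈ 5.6582


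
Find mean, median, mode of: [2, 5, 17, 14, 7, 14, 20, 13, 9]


Sorted: [2, 5, 7, 9, 13, 14, 14, 17, 20]
Mean = 101/9
Median = 13
Freq: {2: 1, 5: 1, 17: 1, 14: 2, 7: 1, 20: 1, 13: 1, 9: 1}
Mode: [14]

Mean=101/9, Median=13, Mode=14


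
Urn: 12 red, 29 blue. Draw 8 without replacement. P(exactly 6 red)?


Hypergeometric: C(12,6)×C(29,2)/C(41,8)
= 924×406/95548245 = 125048/31849415

P(X=6) = 125048/31849415 ≈ 0.39%


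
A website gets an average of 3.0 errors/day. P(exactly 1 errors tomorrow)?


Poisson(λ=3.0): P(X=1) = e^(-λ)×λ^k/k!
= e^(-3.0) × 3.0^1 / 1!
≈ 0.04978706837 × 3 / 1 ≈ 0.149361

P(X=1) ≈ 0.149361 ≈ 14.94%


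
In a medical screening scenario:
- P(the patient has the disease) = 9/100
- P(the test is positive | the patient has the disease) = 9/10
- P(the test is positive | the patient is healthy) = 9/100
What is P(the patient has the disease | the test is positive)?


Using Bayes' theorem:
P(A|B) = P(B|A)·P(A) / P(B)

P(the test is positive) = 9/10 × 9/100 + 9/100 × 91/100
= 81/1000 + 819/10000 = 1629/10000

P(the patient has the disease|the test is positive) = (81/1000) / (1629/10000) = 90/181

P(the patient has the disease|the test is positive) = 90/181 ≈ 49.72%


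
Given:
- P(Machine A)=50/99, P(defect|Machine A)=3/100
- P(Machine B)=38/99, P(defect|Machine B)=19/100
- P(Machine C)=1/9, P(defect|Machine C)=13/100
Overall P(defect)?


P(B) = Σ P(B|Aᵢ)×P(Aᵢ)
  3/100×50/99 = 1/66
  19/100×38/99 = 361/4950
  13/100×1/9 = 13/900
Sum = 203/1980

P(defect) = 203/1980 ≈ 10.25%


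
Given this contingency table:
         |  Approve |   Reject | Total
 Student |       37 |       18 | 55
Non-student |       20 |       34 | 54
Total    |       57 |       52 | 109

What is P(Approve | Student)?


P(Approve | Student) = 37/(37+18) = 37/55

P(Approve|Student) = 37/55 ≈ 67.27%


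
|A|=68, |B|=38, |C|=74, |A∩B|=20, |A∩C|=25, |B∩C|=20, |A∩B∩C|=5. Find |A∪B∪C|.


|A∪B∪C| = 68+38+74-20-25-20+5 = 120

|A∪B∪C| = 120


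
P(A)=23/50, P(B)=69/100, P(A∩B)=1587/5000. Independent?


P(A)×P(B) = 1587/5000
P(A∩B) = 1587/5000
Equal ✓ → Independent

Yes, independent


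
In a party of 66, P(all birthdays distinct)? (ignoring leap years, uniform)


P(all different) = Π(365-i)/365 for i=0..65
= (365/365)×(364/365)×...×(300/365)
= 0.001904

P ≈ 0.0019 ≈ 0.19%


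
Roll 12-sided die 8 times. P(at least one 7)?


P(no 7)^8 = (11/12)^8 = 214358881/429981696
P(≥1) = 1 - 214358881/429981696 = 215622815/429981696

P = 215622815/429981696 ≈ 50.15%


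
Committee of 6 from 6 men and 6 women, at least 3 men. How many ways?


Count by #men:
  3M,3W: C(6,3)×C(6,3)=400
  4M,2W: C(6,4)×C(6,2)=225
  5M,1W: C(6,5)×C(6,1)=36
  6M,0W: C(6,6)×C(6,0)=1
Total = 662

662


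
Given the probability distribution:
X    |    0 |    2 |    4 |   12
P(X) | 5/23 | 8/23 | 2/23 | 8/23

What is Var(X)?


E[X] = 120/23
E[X²] = 1216/23
Var(X) = E[X²] - (E[X])² = 1216/23 - 14400/529 = 13568/529

Var(X) = 13568/529 ≈ 25.6484


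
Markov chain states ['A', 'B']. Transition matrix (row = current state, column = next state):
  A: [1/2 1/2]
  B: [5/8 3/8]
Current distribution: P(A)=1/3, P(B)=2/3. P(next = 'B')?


P(next=B) = Σᵢ P(now=i)×P(i→B)
= 1/3×1/2 + 2/3×3/8
= 1/6 + 1/4 = 5/12

P = 5/12 ≈ 0.4167


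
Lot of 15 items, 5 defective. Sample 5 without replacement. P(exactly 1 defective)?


Hypergeometric: C(5,1)×C(10,4)/C(15,5)
= 5×210/3003 = 50/143

P(X=1) = 50/143 ≈ 34.97%


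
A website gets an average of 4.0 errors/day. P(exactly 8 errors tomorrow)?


Poisson(λ=4.0): P(X=8) = e^(-λ)×λ^k/k!
= e^(-4.0) × 4.0^8 / 8!
≈ 0.01831563889 × 65536 / 40320 ≈ 0.029770

P(X=8) ≈ 0.029770 ≈ 2.98%


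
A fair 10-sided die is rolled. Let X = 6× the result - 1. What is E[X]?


E[die] = (1+10)/2 = 11/2
E[X] = 6×11/2 - 1 = 32

E[X] = 32


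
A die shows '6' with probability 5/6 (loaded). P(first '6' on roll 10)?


Geometric: P(X=10) = (1-p)^(k-1)×p = (1/6)^9×5/6 = 5/60466176

P(X=10) = 5/60466176 ≈ 0.00%


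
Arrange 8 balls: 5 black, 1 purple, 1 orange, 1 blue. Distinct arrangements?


8!/(5!×1!×1!×1!) = 336

336


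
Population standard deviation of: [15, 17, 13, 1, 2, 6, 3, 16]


Mean = 73/8
  (15-73/8)²=2209/64
  (17-73/8)²=3969/64
  (13-73/8)²=961/64
  (1-73/8)²=4225/64
  (2-73/8)²=3249/64
  (6-73/8)²=625/64
  (3-73/8)²=2401/64
  (16-73/8)²=3025/64
Σ(x-μ)² = 2583/8
σ² = (2583/8)/8 = 2583/64

σ = √(2583/64) ≈ 6.3529


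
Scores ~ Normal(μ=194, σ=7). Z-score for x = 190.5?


z = (x - μ)/σ = (190.5 - 194)/7 = -0.5

z = -0.5


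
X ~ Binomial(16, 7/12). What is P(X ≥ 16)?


P(X ≥ 16) = Σ P(X=i) for i=16..16
P(X=16) = 33232930569601/184884258895036416
Sum = 33232930569601/184884258895036416

P(X ≥ 16) = 33232930569601/184884258895036416 ≈ 0.02%


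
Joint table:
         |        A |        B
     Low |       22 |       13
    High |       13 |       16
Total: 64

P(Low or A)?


P(Low∨A) = P(Low) + P(A) - P(Low∧A)
= (35 + 35 - 22)/64 = 48/64 = 3/4

P = 3/4 ≈ 75.00%


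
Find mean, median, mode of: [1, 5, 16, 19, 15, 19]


Sorted: [1, 5, 15, 16, 19, 19]
Mean = 75/6 = 25/2
Median = 31/2
Freq: {1: 1, 5: 1, 16: 1, 19: 2, 15: 1}
Mode: [19]

Mean=25/2, Median=31/2, Mode=19


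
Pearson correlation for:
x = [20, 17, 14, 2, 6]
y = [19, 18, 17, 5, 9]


n=5, Σx=59, Σy=68, Σxy=988, Σx²=925, Σy²=1080
r = (5×988 - 59×68)/√((5×925 - 59²)(5×1080 - 68²))
= 928/√(1144×776) = 928/√887744 ≈ 928/942.2017 ≈ 0.9849

r ≈ 0.9849


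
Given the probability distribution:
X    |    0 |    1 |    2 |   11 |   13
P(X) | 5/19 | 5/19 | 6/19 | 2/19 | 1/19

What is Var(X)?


E[X] = 52/19
E[X²] = 440/19
Var(X) = E[X²] - (E[X])² = 440/19 - 2704/361 = 5656/361

Var(X) = 5656/361 ≈ 15.6676


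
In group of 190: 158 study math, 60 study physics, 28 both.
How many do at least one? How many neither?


|A∪B| = 158+60-28 = 190
Neither = 190-190 = 0

At least one: 190; Neither: 0


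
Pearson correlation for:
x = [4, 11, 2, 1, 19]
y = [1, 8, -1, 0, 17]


n=5, Σx=37, Σy=25, Σxy=413, Σx²=503, Σy²=355
r = (5×413 - 37×25)/√((5×503 - 37²)(5×355 - 25²))
= 1140/√(1146×1150) = 1140/√1317900 ≈ 1140/1147.9983 ≈ 0.9930

r ≈ 0.9930


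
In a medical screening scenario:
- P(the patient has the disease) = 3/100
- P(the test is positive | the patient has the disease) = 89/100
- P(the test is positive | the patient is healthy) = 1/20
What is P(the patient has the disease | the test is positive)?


Using Bayes' theorem:
P(A|B) = P(B|A)·P(A) / P(B)

P(the test is positive) = 89/100 × 3/100 + 1/20 × 97/100
= 267/10000 + 97/2000 = 47/625

P(the patient has the disease|the test is positive) = (267/10000) / (47/625) = 267/752

P(the patient has the disease|the test is positive) = 267/752 ≈ 35.51%


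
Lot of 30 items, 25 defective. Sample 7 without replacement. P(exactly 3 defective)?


Hypergeometric: C(25,3)×C(5,4)/C(30,7)
= 2300×5/2035800 = 115/20358

P(X=3) = 115/20358 ≈ 0.56%


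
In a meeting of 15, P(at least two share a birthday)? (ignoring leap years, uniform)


P(all different) = Π(365-i)/365 for i=0..14
= 0.747099
P(match) = 1 - 0.747099 = 0.252901

P ≈ 0.2529 ≈ 25.29%


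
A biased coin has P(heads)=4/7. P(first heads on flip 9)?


Geometric: P(X=9) = (1-p)^(k-1)×p = (3/7)^8×4/7 = 26244/40353607

P(X=9) = 26244/40353607 ≈ 0.07%


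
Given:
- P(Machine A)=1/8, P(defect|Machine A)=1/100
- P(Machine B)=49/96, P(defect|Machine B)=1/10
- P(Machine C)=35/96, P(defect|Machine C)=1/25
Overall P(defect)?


P(B) = Σ P(B|Aᵢ)×P(Aᵢ)
  1/100×1/8 = 1/800
  1/10×49/96 = 49/960
  1/25×35/96 = 7/480
Sum = 107/1600

P(defect) = 107/1600 ≈ 6.69%


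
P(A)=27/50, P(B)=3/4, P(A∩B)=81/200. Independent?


P(A)×P(B) = 81/200
P(A∩B) = 81/200
Equal ✓ → Independent

Yes, independent


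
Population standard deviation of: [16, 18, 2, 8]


Mean = 44/4 = 11
  (16-11)²=25
  (18-11)²=49
  (2-11)²=81
  (8-11)²=9
Σ(x-μ)² = 164
σ² = 164/4 = 41

σ = √(41) ≈ 6.4031


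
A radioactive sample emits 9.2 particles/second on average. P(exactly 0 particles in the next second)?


Poisson(λ=9.2): P(X=0) = e^(-λ)×λ^k/k!
= e^(-9.2) × 9.2^0 / 0!
≈ 0.0001010394018 × 1 / 1 ≈ 0.000101

P(X=0) ≈ 0.000101 ≈ 0.01%


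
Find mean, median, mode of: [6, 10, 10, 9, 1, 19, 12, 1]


Sorted: [1, 1, 6, 9, 10, 10, 12, 19]
Mean = 68/8 = 17/2
Median = 19/2
Freq: {6: 1, 10: 2, 9: 1, 1: 2, 19: 1, 12: 1}
Mode: [1, 10]

Mean=17/2, Median=19/2, Mode=[1, 10]


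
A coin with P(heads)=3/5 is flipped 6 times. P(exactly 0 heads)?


Binomial: P(X=0) = C(6,0)×p^0×(1-p)^6
= 1 × 1 × 64/15625 = 64/15625

P(X=0) = 64/15625 ≈ 0.41%


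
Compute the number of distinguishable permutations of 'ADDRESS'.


Letters: 7, freq: {'A': 1, 'D': 2, 'R': 1, 'E': 1, 'S': 2}
7!/(1!×2!×1!×1!×2!) = 5040/4 = 1260

1260


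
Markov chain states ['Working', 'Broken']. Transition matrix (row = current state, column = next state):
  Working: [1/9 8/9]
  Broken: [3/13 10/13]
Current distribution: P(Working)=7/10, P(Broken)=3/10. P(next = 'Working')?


P(next=Working) = Σᵢ P(now=i)×P(i→Working)
= 7/10×1/9 + 3/10×3/13
= 7/90 + 9/130 = 86/585

P = 86/585 ≈ 0.1470


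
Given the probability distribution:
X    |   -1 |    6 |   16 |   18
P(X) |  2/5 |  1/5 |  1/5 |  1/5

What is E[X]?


E[X] = Σ x·P(X=x)
= (-1)×(2/5) + (6)×(1/5) + (16)×(1/5) + (18)×(1/5)
= 38/5

E[X] = 38/5


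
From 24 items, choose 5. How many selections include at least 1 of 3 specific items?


Complement: C(24,5) - C(21,5) = 42504 - 20349 = 22155

22155


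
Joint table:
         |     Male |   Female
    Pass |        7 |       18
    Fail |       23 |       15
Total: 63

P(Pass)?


P(Pass) = (7+18)/63 = 25/63

P(Pass) = 25/63 ≈ 39.68%


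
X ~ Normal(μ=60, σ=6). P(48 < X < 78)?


z₁=(48-60)/6=-2.0, z₂=(78-60)/6=3.0
P = Φ(3.0) - Φ(-2.0) = 0.998650 - 0.022750 = 0.975900 ≈ 0.9759

P(48 < X < 78) ≈ 0.9759


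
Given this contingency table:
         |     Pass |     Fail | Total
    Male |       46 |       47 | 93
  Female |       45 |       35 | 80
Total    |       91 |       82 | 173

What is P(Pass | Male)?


P(Pass | Male) = 46/(46+47) = 46/93

P(Pass|Male) = 46/93 ≈ 49.46%


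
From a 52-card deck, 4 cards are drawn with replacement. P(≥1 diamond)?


P(not a diamond) = 39/52 = 3/4
P(none in 4 draws) = (3/4)^4 = 81/256
P(≥1 diamond) = 1 - 81/256 = 175/256

P = 175/256 ≈ 68.36%


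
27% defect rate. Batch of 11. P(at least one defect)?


P(all good) = (73/100)^11 = 313726685568359708377/10000000000000000000000
P(≥1 defect) = 9686273314431640291623/10000000000000000000000

P = 9686273314431640291623/10000000000000000000000 ≈ 96.86%


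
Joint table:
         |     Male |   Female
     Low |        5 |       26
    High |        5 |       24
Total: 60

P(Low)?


P(Low) = (5+26)/60 = 31/60

P(Low) = 31/60 ≈ 51.67%


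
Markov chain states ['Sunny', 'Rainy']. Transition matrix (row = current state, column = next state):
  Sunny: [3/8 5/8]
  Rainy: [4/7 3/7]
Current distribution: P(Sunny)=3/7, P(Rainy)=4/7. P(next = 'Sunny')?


P(next=Sunny) = Σᵢ P(now=i)×P(i→Sunny)
= 3/7×3/8 + 4/7×4/7
= 9/56 + 16/49 = 191/392

P = 191/392 ≈ 0.4872


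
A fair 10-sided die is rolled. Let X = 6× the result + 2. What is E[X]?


E[die] = (1+10)/2 = 11/2
E[X] = 6×11/2 + 2 = 35

E[X] = 35


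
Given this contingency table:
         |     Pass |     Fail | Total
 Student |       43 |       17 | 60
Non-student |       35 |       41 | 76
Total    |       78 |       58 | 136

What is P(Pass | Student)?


P(Pass | Student) = 43/(43+17) = 43/60

P(Pass|Student) = 43/60 ≈ 71.67%


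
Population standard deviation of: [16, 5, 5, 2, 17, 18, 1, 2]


Mean = 66/8 = 33/4
  (16-33/4)²=961/16
  (5-33/4)²=169/16
  (5-33/4)²=169/16
  (2-33/4)²=625/16
  (17-33/4)²=1225/16
  (18-33/4)²=1521/16
  (1-33/4)²=841/16
  (2-33/4)²=625/16
Σ(x-μ)² = 767/2
σ² = (767/2)/8 = 767/16

σ = √(767/16) ≈ 6.9237


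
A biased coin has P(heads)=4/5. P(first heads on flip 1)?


Geometric: P(X=1) = (1-p)^(k-1)×p = (1/5)^0×4/5 = 4/5

P(X=1) = 4/5 ≈ 80.00%


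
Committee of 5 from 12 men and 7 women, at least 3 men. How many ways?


Count by #men:
  3M,2W: C(12,3)×C(7,2)=4620
  4M,1W: C(12,4)×C(7,1)=3465
  5M,0W: C(12,5)×C(7,0)=792
Total = 8877

8877


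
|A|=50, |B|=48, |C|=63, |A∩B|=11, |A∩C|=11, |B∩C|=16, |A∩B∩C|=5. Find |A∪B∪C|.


|A∪B∪C| = 50+48+63-11-11-16+5 = 128

|A∪B∪C| = 128


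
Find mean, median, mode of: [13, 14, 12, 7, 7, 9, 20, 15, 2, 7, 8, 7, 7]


Sorted: [2, 7, 7, 7, 7, 7, 8, 9, 12, 13, 14, 15, 20]
Mean = 128/13
Median = 8
Freq: {13: 1, 14: 1, 12: 1, 7: 5, 9: 1, 20: 1, 15: 1, 2: 1, 8: 1}
Mode: [7]

Mean=128/13, Median=8, Mode=7


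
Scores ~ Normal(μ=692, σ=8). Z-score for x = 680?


z = (x - μ)/σ = (680 - 692)/8 = -1.5

z = -1.5


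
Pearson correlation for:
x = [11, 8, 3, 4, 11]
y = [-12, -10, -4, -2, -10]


n=5, Σx=37, Σy=-38, Σxy=-342, Σx²=331, Σy²=364
r = (5×(-342) - 37×(-38))/√((5×331 - 37²)(5×364 - (-38)²))
= -304/√(286×376) = -304/√107536 ≈ -304/327.9268 ≈ -0.9270

r ≈ -0.9270


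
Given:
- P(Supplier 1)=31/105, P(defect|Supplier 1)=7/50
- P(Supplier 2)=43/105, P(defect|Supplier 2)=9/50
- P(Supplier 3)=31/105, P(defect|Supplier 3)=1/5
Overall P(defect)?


P(B) = Σ P(B|Aᵢ)×P(Aᵢ)
  7/50×31/105 = 31/750
  9/50×43/105 = 129/1750
  1/5×31/105 = 31/525
Sum = 457/2625

P(defect) = 457/2625 ≈ 17.41%


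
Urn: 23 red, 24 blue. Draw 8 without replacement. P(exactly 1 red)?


Hypergeometric: C(23,1)×C(24,7)/C(47,8)
= 23×346104/314457495 = 10488/414305

P(X=1) = 10488/414305 ≈ 2.53%


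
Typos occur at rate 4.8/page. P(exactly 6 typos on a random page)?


Poisson(λ=4.8): P(X=6) = e^(-λ)×λ^k/k!
= e^(-4.8) × 4.8^6 / 6!
≈ 0.008229747049 × 12230.590464 / 720 ≈ 0.139798

P(X=6) ≈ 0.139798 ≈ 13.98%


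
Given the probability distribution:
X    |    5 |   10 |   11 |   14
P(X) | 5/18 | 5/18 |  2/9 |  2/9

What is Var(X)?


E[X] = 175/18
E[X²] = 631/6
Var(X) = E[X²] - (E[X])² = 631/6 - 30625/324 = 3449/324

Var(X) = 3449/324 ≈ 10.6451


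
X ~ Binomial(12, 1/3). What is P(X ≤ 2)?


P(X ≤ 2) = Σ P(X=i) for i=0..2
P(X=0) = 4096/531441
P(X=1) = 8192/177147
P(X=2) = 22528/177147
Sum = 96256/531441

P(X ≤ 2) = 96256/531441 ≈ 18.11%


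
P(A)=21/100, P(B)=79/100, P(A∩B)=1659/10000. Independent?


P(A)×P(B) = 1659/10000
P(A∩B) = 1659/10000
Equal ✓ → Independent

Yes, independent


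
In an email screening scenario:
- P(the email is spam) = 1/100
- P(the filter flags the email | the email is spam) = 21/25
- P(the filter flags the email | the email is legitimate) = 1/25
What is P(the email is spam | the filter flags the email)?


Using Bayes' theorem:
P(A|B) = P(B|A)·P(A) / P(B)

P(the filter flags the email) = 21/25 × 1/100 + 1/25 × 99/100
= 21/2500 + 99/2500 = 6/125

P(the email is spam|the filter flags the email) = (21/2500) / (6/125) = 7/40

P(the email is spam|the filter flags the email) = 7/40 ≈ 17.50%


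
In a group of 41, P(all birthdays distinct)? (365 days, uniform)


P(all different) = Π(365-i)/365 for i=0..40
= (365/365)×(364/365)×...×(325/365)
= 0.096848

P ≈ 0.0968 ≈ 9.68%


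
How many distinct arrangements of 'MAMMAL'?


Letters: 6, freq: {'M': 3, 'A': 2, 'L': 1}
6!/(3!×2!×1!) = 720/12 = 60

60


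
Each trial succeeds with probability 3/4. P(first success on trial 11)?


Geometric: P(X=11) = (1-p)^(k-1)×p = (1/4)^10×3/4 = 3/4194304

P(X=11) = 3/4194304 ≈ 0.00%


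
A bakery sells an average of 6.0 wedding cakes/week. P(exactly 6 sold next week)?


Poisson(λ=6.0): P(X=6) = e^(-λ)×λ^k/k!
= e^(-6.0) × 6.0^6 / 6!
≈ 0.002478752177 × 46656 / 720 ≈ 0.160623

P(X=6) ≈ 0.160623 ≈ 16.06%


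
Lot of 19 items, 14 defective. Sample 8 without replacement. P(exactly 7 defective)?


Hypergeometric: C(14,7)×C(5,1)/C(19,8)
= 3432×5/75582 = 220/969

P(X=7) = 220/969 ≈ 22.70%


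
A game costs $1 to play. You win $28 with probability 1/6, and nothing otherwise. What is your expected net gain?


E[gain] = (28-1)×1/6 + (-1)×5/6
= 9/2 - 5/6 = 11/3

Expected net gain = $11/3 ≈ $3.67


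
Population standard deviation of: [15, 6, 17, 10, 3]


Mean = 51/5
  (15-51/5)²=576/25
  (6-51/5)²=441/25
  (17-51/5)²=1156/25
  (10-51/5)²=1/25
  (3-51/5)²=1296/25
Σ(x-μ)² = 694/5
σ² = (694/5)/5 = 694/25

σ = √(694/25) ≈ 5.2688


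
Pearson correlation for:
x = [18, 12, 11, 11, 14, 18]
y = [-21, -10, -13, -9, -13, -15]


n=6, Σx=84, Σy=-81, Σxy=-1192, Σx²=1230, Σy²=1185
r = (6×(-1192) - 84×(-81))/√((6×1230 - 84²)(6×1185 - (-81)²))
= -348/√(324×549) = -348/√177876 ≈ -348/421.7535 ≈ -0.8251

r ≈ -0.8251


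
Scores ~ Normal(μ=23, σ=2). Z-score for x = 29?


z = (x - μ)/σ = (29 - 23)/2 = 3.0

z = 3.0


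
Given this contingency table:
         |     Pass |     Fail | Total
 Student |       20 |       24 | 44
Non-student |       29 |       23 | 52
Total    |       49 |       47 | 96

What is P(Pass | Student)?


P(Pass | Student) = 20/(20+24) = 20/44 = 5/11

P(Pass|Student) = 5/11 ≈ 45.45%


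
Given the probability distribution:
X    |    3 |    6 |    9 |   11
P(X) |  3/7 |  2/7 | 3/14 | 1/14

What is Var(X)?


E[X] = 40/7
E[X²] = 281/7
Var(X) = E[X²] - (E[X])² = 281/7 - 1600/49 = 367/49

Var(X) = 367/49 ≈ 7.4898


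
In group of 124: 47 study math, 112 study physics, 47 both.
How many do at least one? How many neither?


|A∪B| = 47+112-47 = 112
Neither = 124-112 = 12

At least one: 112; Neither: 12


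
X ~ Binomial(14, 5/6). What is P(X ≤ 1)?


P(X ≤ 1) = Σ P(X=i) for i=0..1
P(X=0) = 1/78364164096
P(X=1) = 35/39182082048
Sum = 71/78364164096

P(X ≤ 1) = 71/78364164096 ≈ 0.00%


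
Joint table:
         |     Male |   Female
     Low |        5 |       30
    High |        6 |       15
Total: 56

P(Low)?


P(Low) = (5+30)/56 = 35/56 = 5/8

P(Low) = 5/8 ≈ 62.50%


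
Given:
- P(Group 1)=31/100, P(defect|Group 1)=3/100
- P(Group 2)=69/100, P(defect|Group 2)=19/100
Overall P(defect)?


P(B) = Σ P(B|Aᵢ)×P(Aᵢ)
  3/100×31/100 = 93/10000
  19/100×69/100 = 1311/10000
Sum = 351/2500

P(defect) = 351/2500 ≈ 14.04%


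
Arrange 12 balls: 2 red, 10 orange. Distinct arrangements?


12!/(2!×10!) = 66

66


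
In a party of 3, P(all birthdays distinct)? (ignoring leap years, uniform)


P(all different) = Π(365-i)/365 for i=0..2
= (365/365)×(364/365)×...×(363/365)
= 0.991796

P ≈ 0.9918 ≈ 99.18%


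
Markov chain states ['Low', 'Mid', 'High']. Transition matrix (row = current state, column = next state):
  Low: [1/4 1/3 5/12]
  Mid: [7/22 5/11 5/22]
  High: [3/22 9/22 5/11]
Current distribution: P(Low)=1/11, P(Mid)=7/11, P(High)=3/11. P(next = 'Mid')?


P(next=Mid) = Σᵢ P(now=i)×P(i→Mid)
= 1/11×1/3 + 7/11×5/11 + 3/11×9/22
= 1/33 + 35/121 + 27/242 = 313/726

P = 313/726 ≈ 0.4311


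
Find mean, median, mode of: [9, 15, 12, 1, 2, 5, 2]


Sorted: [1, 2, 2, 5, 9, 12, 15]
Mean = 46/7
Median = 5
Freq: {9: 1, 15: 1, 12: 1, 1: 1, 2: 2, 5: 1}
Mode: [2]

Mean=46/7, Median=5, Mode=2


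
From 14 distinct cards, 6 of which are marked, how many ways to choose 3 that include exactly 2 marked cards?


Choose 2 of the 6 marked cards and 1 of the other 8 cards:
C(6,2)×C(8,1) = 15×8 = 120

120


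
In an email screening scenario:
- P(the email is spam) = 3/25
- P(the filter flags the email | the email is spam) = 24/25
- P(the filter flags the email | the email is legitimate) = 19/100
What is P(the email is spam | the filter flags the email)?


Using Bayes' theorem:
P(A|B) = P(B|A)·P(A) / P(B)

P(the filter flags the email) = 24/25 × 3/25 + 19/100 × 22/25
= 72/625 + 209/1250 = 353/1250

P(the email is spam|the filter flags the email) = (72/625) / (353/1250) = 144/353

P(the email is spam|the filter flags the email) = 144/353 ≈ 40.79%


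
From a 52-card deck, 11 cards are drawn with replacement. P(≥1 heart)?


P(not a heart) = 39/52 = 3/4
P(none in 11 draws) = (3/4)^11 = 177147/4194304
P(≥1 heart) = 1 - 177147/4194304 = 4017157/4194304

P = 4017157/4194304 ≈ 95.78%


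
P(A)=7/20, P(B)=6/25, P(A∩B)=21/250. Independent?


P(A)×P(B) = 21/250
P(A∩B) = 21/250
Equal ✓ → Independent

Yes, independent


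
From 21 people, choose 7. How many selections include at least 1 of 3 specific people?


Complement: C(21,7) - C(18,7) = 116280 - 31824 = 84456

84456


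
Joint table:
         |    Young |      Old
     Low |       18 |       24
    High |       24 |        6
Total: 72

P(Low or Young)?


P(Low∨Young) = P(Low) + P(Young) - P(Low∧Young)
= (42 + 42 - 18)/72 = 66/72 = 11/12

P = 11/12 ≈ 91.67%


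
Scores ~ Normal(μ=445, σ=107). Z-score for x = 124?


z = (x - μ)/σ = (124 - 445)/107 = -3.0

z = -3.0


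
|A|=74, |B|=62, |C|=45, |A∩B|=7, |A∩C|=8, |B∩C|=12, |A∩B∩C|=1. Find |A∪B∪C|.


|A∪B∪C| = 74+62+45-7-8-12+1 = 155

|A∪B∪C| = 155


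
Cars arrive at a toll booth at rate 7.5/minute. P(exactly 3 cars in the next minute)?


Poisson(λ=7.5): P(X=3) = e^(-λ)×λ^k/k!
= e^(-7.5) × 7.5^3 / 3!
≈ 0.0005530843701 × 421.875 / 6 ≈ 0.038889

P(X=3) ≈ 0.038889 ≈ 3.89%


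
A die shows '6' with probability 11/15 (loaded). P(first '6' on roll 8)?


Geometric: P(X=8) = (1-p)^(k-1)×p = (4/15)^7×11/15 = 180224/2562890625

P(X=8) = 180224/2562890625 ≈ 0.01%


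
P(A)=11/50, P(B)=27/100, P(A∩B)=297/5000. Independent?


P(A)×P(B) = 297/5000
P(A∩B) = 297/5000
Equal ✓ → Independent

Yes, independent


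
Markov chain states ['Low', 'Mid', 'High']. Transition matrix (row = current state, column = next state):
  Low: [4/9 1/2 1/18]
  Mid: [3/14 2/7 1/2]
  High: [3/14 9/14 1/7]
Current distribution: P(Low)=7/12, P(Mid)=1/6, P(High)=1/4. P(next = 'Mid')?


P(next=Mid) = Σᵢ P(now=i)×P(i→Mid)
= 7/12×1/2 + 1/6×2/7 + 1/4×9/14
= 7/24 + 1/21 + 9/56 = 1/2

P = 1/2 ≈ 0.5000


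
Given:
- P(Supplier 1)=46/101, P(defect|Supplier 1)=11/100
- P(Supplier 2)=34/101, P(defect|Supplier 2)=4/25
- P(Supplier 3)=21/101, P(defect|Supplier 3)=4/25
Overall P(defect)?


P(B) = Σ P(B|Aᵢ)×P(Aᵢ)
  11/100×46/101 = 253/5050
  4/25×34/101 = 136/2525
  4/25×21/101 = 84/2525
Sum = 693/5050

P(defect) = 693/5050 ≈ 13.72%


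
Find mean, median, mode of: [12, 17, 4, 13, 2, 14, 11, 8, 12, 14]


Sorted: [2, 4, 8, 11, 12, 12, 13, 14, 14, 17]
Mean = 107/10
Median = 12
Freq: {12: 2, 17: 1, 4: 1, 13: 1, 2: 1, 14: 2, 11: 1, 8: 1}
Mode: [12, 14]

Mean=107/10, Median=12, Mode=[12, 14]


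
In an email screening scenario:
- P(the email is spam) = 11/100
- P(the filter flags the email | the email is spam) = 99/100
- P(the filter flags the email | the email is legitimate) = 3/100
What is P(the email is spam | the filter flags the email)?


Using Bayes' theorem:
P(A|B) = P(B|A)·P(A) / P(B)

P(the filter flags the email) = 99/100 × 11/100 + 3/100 × 89/100
= 1089/10000 + 267/10000 = 339/2500

P(the email is spam|the filter flags the email) = (1089/10000) / (339/2500) = 363/452

P(the email is spam|the filter flags the email) = 363/452 ≈ 80.31%


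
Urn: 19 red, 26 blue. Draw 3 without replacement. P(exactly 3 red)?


Hypergeometric: C(19,3)×C(26,0)/C(45,3)
= 969×1/14190 = 323/4730

P(X=3) = 323/4730 ≈ 6.83%


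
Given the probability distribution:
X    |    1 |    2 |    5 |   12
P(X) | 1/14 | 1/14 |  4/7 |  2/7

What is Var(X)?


E[X] = 13/2
E[X²] = 781/14
Var(X) = E[X²] - (E[X])² = 781/14 - 169/4 = 379/28

Var(X) = 379/28 ≈ 13.5357


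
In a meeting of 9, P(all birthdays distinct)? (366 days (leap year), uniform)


P(all different) = Π(366-i)/366 for i=0..8
= (366/366)×(365/366)×...×(358/366)
= 0.905624

P ≈ 0.9056 ≈ 90.56%


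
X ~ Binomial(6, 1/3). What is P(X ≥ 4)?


P(X ≥ 4) = Σ P(X=i) for i=4..6
P(X=4) = 20/243
P(X=5) = 4/243
P(X=6) = 1/729
Sum = 73/729

P(X ≥ 4) = 73/729 ≈ 10.01%


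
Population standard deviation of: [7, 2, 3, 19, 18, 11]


Mean = 60/6 = 10
  (7-10)²=9
  (2-10)²=64
  (3-10)²=49
  (19-10)²=81
  (18-10)²=64
  (11-10)²=1
Σ(x-μ)² = 268
σ² = 268/6 = 134/3

σ = √(134/3) ≈ 6.6833


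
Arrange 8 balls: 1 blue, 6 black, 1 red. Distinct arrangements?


8!/(1!×6!×1!) = 56

56


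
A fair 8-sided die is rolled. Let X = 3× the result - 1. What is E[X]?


E[die] = (1+8)/2 = 9/2
E[X] = 3×9/2 - 1 = 25/2

E[X] = 25/2


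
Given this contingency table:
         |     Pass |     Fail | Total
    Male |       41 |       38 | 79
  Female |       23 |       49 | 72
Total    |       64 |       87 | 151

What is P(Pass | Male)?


P(Pass | Male) = 41/(41+38) = 41/79

P(Pass|Male) = 41/79 ≈ 51.90%


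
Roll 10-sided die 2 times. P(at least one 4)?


P(no 4)^2 = (9/10)^2 = 81/100
P(≥1) = 1 - 81/100 = 19/100

P = 19/100 ≈ 19.00%


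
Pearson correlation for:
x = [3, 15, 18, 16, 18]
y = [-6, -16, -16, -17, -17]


n=5, Σx=70, Σy=-72, Σxy=-1124, Σx²=1138, Σy²=1126
r = (5×(-1124) - 70×(-72))/√((5×1138 - 70²)(5×1126 - (-72)²))
= -580/√(790×446) = -580/√352340 ≈ -580/593.5823 ≈ -0.9771

r ≈ -0.9771


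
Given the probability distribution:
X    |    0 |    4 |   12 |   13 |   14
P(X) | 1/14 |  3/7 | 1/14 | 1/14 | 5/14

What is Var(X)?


E[X] = 17/2
E[X²] = 1389/14
Var(X) = E[X²] - (E[X])² = 1389/14 - 289/4 = 755/28

Var(X) = 755/28 ≈ 26.9643


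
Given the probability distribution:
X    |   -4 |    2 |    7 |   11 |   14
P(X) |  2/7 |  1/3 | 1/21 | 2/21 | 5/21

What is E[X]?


E[X] = Σ x·P(X=x)
= (-4)×(2/7) + (2)×(1/3) + (7)×(1/21) + (11)×(2/21) + (14)×(5/21)
= 89/21

E[X] = 89/21


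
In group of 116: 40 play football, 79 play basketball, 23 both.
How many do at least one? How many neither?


|A∪B| = 40+79-23 = 96
Neither = 116-96 = 20

At least one: 96; Neither: 20


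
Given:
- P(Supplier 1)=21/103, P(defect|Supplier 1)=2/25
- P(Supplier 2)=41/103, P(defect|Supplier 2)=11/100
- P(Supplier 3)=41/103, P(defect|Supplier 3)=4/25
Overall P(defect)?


P(B) = Σ P(B|Aᵢ)×P(Aᵢ)
  2/25×21/103 = 42/2575
  11/100×41/103 = 451/10300
  4/25×41/103 = 164/2575
Sum = 51/412

P(defect) = 51/412 ≈ 12.38%


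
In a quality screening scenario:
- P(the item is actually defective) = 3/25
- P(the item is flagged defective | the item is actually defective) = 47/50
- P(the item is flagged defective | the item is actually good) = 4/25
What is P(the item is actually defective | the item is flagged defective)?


Using Bayes' theorem:
P(A|B) = P(B|A)·P(A) / P(B)

P(the item is flagged defective) = 47/50 × 3/25 + 4/25 × 22/25
= 141/1250 + 88/625 = 317/1250

P(the item is actually defective|the item is flagged defective) = (141/1250) / (317/1250) = 141/317

P(the item is actually defective|the item is flagged defective) = 141/317 ≈ 44.48%


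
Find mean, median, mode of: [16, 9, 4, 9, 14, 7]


Sorted: [4, 7, 9, 9, 14, 16]
Mean = 59/6
Median = 9
Freq: {16: 1, 9: 2, 4: 1, 14: 1, 7: 1}
Mode: [9]

Mean=59/6, Median=9, Mode=9


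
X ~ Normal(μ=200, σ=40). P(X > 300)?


z = (300-200)/40 = 2.5
P(X > 300) = 1 - P(Z ≤ 2.5) = 1 - 0.9938 = 0.0062

P(X > 300) ≈ 0.0062


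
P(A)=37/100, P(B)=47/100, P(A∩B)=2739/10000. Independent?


P(A)×P(B) = 1739/10000
P(A∩B) = 2739/10000
Not equal → NOT independent

No, not independent


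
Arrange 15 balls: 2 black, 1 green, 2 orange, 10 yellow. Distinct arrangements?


15!/(2!×1!×2!×10!) = 90090

90090


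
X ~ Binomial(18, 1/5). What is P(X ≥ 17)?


P(X ≥ 17) = Σ P(X=i) for i=17..18
P(X=17) = 72/3814697265625
P(X=18) = 1/3814697265625
Sum = 73/3814697265625

P(X ≥ 17) = 73/3814697265625 ≈ 0.00%


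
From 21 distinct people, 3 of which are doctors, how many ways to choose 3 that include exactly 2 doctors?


Choose 2 of the 3 doctors and 1 of the other 18 people:
C(3,2)×C(18,1) = 3×18 = 54

54


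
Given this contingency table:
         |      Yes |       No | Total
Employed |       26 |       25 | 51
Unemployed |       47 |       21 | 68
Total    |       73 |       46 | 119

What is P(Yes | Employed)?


P(Yes | Employed) = 26/(26+25) = 26/51

P(Yes|Employed) = 26/51 ≈ 50.98%


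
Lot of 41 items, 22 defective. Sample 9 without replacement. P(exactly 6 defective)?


Hypergeometric: C(22,6)×C(19,3)/C(41,9)
= 74613×969/350343565 = 20349/98605

P(X=6) = 20349/98605 ≈ 20.64%


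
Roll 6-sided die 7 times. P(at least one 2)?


P(no 2)^7 = (5/6)^7 = 78125/279936
P(≥1) = 1 - 78125/279936 = 201811/279936

P = 201811/279936 ≈ 72.09%


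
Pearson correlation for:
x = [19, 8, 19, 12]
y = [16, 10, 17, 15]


n=4, Σx=58, Σy=58, Σxy=887, Σx²=930, Σy²=870
r = (4×887 - 58×58)/√((4×930 - 58²)(4×870 - 58²))
= 184/√(356×116) = 184/√41296 ≈ 184/203.2142 ≈ 0.9054

r ≈ 0.9054


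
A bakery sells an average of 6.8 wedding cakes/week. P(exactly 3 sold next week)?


Poisson(λ=6.8): P(X=3) = e^(-λ)×λ^k/k!
= e^(-6.8) × 6.8^3 / 3!
≈ 0.001113775148 × 314.432 / 6 ≈ 0.058368

P(X=3) ≈ 0.058368 ≈ 5.84%


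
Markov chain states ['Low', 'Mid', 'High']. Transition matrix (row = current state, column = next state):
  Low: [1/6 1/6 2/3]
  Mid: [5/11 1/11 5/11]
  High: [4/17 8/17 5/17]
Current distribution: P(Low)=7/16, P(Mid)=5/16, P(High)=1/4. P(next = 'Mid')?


P(next=Mid) = Σᵢ P(now=i)×P(i→Mid)
= 7/16×1/6 + 5/16×1/11 + 1/4×8/17
= 7/96 + 5/176 + 2/17 = 3931/17952

P = 3931/17952 ≈ 0.2190


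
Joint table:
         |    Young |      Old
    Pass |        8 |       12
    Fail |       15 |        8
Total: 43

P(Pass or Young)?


P(Pass∨Young) = P(Pass) + P(Young) - P(Pass∧Young)
= (20 + 23 - 8)/43 = 35/43

P = 35/43 ≈ 81.40%


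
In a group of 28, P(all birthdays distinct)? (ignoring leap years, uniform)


P(all different) = Π(365-i)/365 for i=0..27
= (365/365)×(364/365)×...×(338/365)
= 0.345539

P ≈ 0.3455 ≈ 34.55%


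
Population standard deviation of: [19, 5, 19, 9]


Mean = 52/4 = 13
  (19-13)²=36
  (5-13)²=64
  (19-13)²=36
  (9-13)²=16
Σ(x-μ)² = 152
σ² = 152/4 = 38

σ = √(38) ≈ 6.1644


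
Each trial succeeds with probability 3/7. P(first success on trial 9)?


Geometric: P(X=9) = (1-p)^(k-1)×p = (4/7)^8×3/7 = 196608/40353607

P(X=9) = 196608/40353607 ≈ 0.49%


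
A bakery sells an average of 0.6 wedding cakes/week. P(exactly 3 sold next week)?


Poisson(λ=0.6): P(X=3) = e^(-λ)×λ^k/k!
= e^(-0.6) × 0.6^3 / 3!
≈ 0.5488116361 × 0.216 / 6 ≈ 0.019757

P(X=3) ≈ 0.019757 ≈ 1.98%


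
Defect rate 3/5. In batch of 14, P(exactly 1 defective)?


Binomial: P(X=1) = C(14,1)×p^1×(1-p)^13
= 14 × 3/5 × 8192/1220703125 = 344064/6103515625

P(X=1) = 344064/6103515625 ≈ 0.01%


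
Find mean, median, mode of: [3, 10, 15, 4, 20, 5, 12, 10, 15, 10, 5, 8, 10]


Sorted: [3, 4, 5, 5, 8, 10, 10, 10, 10, 12, 15, 15, 20]
Mean = 127/13
Median = 10
Freq: {3: 1, 10: 4, 15: 2, 4: 1, 20: 1, 5: 2, 12: 1, 8: 1}
Mode: [10]

Mean=127/13, Median=10, Mode=10


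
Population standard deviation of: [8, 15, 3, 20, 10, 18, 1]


Mean = 75/7
  (8-75/7)²=361/49
  (15-75/7)²=900/49
  (3-75/7)²=2916/49
  (20-75/7)²=4225/49
  (10-75/7)²=25/49
  (18-75/7)²=2601/49
  (1-75/7)²=4624/49
Σ(x-μ)² = 2236/7
σ² = (2236/7)/7 = 2236/49

σ = √(2236/49) ≈ 6.7552


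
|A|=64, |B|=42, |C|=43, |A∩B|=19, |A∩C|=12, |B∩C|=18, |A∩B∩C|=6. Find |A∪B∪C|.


|A∪B∪C| = 64+42+43-19-12-18+6 = 106

|A∪B∪C| = 106


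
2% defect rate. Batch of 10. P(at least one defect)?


P(all good) = (49/50)^10 = 79792266297612001/97656250000000000
P(≥1 defect) = 17863983702387999/97656250000000000

P = 17863983702387999/97656250000000000 ≈ 18.29%


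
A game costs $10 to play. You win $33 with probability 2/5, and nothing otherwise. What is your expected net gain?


E[gain] = (33-10)×2/5 + (-10)×3/5
= 46/5 - 6 = 16/5

Expected net gain = $16/5 ≈ $3.20


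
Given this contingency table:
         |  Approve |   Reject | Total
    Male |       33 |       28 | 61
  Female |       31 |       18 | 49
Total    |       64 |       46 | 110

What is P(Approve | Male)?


P(Approve | Male) = 33/(33+28) = 33/61

P(Approve|Male) = 33/61 ≈ 54.10%


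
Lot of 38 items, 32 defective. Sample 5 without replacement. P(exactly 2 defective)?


Hypergeometric: C(32,2)×C(6,3)/C(38,5)
= 496×20/501942 = 4960/250971

P(X=2) = 4960/250971 ≈ 1.98%
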